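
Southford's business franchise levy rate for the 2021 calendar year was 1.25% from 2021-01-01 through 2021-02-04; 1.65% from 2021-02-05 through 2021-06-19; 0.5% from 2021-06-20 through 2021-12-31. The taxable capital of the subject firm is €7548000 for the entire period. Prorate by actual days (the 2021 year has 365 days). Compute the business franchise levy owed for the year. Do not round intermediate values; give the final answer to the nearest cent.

2021-01-01 to 2021-02-04: 35 days at 1.25% → €7548000 × 1.25% × 35/365 = €9047.2603
2021-02-05 to 2021-06-19: 135 days at 1.65% → €7548000 × 1.65% × 135/365 = €46063.4795
2021-06-20 to 2021-12-31: 195 days at 0.5% → €7548000 × 0.5% × 195/365 = €20162.4658
Total = €75273.2055

€75273.21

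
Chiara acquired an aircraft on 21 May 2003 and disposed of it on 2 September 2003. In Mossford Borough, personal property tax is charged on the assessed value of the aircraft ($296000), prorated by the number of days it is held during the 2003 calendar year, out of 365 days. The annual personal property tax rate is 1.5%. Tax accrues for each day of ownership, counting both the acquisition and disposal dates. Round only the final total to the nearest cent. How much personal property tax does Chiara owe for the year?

$1277.26

Days held (21 May – 2 September 2003): 105 out of 365
Tax = $296000 × 1.5% × 105/365 = $1277.2603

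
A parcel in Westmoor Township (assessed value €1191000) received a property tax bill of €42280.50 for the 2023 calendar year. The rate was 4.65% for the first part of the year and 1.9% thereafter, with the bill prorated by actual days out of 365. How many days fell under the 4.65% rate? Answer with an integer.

219 days

Let d = days at the first rate; then 365 − d days at the second rate.
€1191000 × [4.65%·d + 1.9%·(365−d)] / 365 = €42280.50
Solving gives d = 219, so the new rate took effect on 8 Aug 2023.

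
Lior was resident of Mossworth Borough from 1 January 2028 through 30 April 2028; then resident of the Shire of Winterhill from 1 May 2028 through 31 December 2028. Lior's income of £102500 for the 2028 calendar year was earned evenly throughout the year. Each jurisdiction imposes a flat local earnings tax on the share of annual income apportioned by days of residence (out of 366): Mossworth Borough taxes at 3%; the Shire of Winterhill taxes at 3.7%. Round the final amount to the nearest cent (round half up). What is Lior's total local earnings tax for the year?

£3555.29

Mossworth Borough, 1 January – 30 April 2028: 121 days → £102500 × 3% × 121/366 = £1016.5984
The Shire of Winterhill, 1 May – 31 December 2028: 245 days → £102500 × 3.7% × 245/366 = £2538.6954
Total = £3555.2937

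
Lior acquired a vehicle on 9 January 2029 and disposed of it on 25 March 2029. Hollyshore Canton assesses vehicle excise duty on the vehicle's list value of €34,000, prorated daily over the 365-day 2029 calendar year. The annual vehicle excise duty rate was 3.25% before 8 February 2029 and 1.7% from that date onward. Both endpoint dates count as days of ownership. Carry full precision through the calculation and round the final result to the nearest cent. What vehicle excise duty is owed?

9 January – 7 February 2029: 30 days at 3.25% → €34,000 × 3.25% × 30/365 = €90.8219
8 February – 25 March 2029: 46 days at 1.7% → €34,000 × 1.7% × 46/365 = €72.8438
Total = €163.6658

€163.67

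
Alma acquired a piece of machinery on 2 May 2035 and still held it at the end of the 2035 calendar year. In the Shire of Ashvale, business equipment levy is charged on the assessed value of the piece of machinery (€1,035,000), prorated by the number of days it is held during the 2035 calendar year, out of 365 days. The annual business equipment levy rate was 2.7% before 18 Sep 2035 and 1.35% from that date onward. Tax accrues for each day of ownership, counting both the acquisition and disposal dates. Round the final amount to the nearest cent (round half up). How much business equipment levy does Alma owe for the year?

2 May – 17 Sep 2035: 139 days at 2.7% → €1,035,000 × 2.7% × 139/365 = €10,642.0685
18 Sep – 31 Dec 2035: 105 days at 1.35% → €1,035,000 × 1.35% × 105/365 = €4,019.4863
Total = €14,661.5548

€14,661.55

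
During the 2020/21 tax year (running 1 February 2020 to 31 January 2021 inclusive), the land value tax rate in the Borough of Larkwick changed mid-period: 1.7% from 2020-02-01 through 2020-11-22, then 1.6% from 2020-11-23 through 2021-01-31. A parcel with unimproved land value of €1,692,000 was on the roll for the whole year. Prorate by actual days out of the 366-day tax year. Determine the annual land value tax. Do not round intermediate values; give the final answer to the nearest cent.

€28,440.39

2020-02-01 to 2020-11-22: 296 days at 1.7% → €1,692,000 × 1.7% × 296/366 = €23,262.6885
2020-11-23 to 2021-01-31: 70 days at 1.6% → €1,692,000 × 1.6% × 70/366 = €5,177.7049
Total = €28,440.3934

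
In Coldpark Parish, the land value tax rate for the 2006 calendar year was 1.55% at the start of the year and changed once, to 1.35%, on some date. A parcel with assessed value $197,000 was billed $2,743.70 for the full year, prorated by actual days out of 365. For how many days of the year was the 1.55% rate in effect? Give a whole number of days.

Let d = days at the first rate; then 365 − d days at the second rate.
$197,000 × [1.55%·d + 1.35%·(365−d)] / 365 = $2,743.70
Solving gives d = 78, so the new rate took effect on 20 Mar 2006.

78 days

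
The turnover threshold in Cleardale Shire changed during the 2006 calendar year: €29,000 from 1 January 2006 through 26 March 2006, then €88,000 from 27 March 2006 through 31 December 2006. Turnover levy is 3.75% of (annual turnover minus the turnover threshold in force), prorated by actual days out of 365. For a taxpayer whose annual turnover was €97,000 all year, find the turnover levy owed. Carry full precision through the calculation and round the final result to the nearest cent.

€852.74

1 January – 26 March 2006: 85 days, exemption €29,000 → (€97,000 − €29,000) × 3.75% × 85/365 = €593.8356
27 March – 31 December 2006: 280 days, exemption €88,000 → (€97,000 − €88,000) × 3.75% × 280/365 = €258.9041
Total = €852.7397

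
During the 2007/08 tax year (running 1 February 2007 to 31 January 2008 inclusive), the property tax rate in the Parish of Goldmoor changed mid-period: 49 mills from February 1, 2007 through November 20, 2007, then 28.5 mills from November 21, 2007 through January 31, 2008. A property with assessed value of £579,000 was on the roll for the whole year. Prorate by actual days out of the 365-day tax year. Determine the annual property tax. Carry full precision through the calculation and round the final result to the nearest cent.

February 1 – November 20, 2007: 293 days at 49 mills → £579,000 × 4.9% × 293/365 = £22,774.5288
November 21, 2007 – January 31, 2008: 72 days at 28.5 mills → £579,000 × 2.85% × 72/365 = £3,255.0904
Total = £26,029.6192

£26,029.62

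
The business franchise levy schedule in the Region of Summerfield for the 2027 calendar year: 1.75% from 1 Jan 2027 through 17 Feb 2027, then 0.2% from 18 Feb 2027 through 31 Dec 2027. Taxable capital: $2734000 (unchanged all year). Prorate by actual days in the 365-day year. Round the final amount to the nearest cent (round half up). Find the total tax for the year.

$11040.87

1 Jan – 17 Feb 2027: 48 days at 1.75% → $2734000 × 1.75% × 48/365 = $6291.9452
18 Feb – 31 Dec 2027: 317 days at 0.2% → $2734000 × 0.2% × 317/365 = $4748.9205
Total = $11040.8658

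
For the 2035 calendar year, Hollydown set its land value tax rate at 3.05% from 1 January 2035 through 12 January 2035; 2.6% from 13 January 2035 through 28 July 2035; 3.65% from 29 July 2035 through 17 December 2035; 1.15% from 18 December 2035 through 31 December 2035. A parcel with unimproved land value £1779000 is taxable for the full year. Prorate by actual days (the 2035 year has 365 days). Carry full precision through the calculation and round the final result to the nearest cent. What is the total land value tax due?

1 January – 12 January 2035: 12 days at 3.05% → £1779000 × 3.05% × 12/365 = £1783.8740
13 January – 28 July 2035: 197 days at 2.6% → £1779000 × 2.6% × 197/365 = £24964.4877
29 July – 17 December 2035: 142 days at 3.65% → £1779000 × 3.65% × 142/365 = £25261.8000
18 December – 31 December 2035: 14 days at 1.15% → £1779000 × 1.15% × 14/365 = £784.7096
Total = £52794.8712

£52794.87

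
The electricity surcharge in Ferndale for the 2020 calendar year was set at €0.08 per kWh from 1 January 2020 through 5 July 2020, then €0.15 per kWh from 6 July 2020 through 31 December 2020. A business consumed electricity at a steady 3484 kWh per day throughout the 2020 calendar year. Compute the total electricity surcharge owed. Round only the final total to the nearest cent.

1 January – 5 July 2020: 187 days × 3484 kWh/day = 651,508 kWh at €0.08/kWh → €52,120.64
6 July – 31 December 2020: 179 days × 3484 kWh/day = 623,636 kWh at €0.15/kWh → €93,545.40

€145,666.04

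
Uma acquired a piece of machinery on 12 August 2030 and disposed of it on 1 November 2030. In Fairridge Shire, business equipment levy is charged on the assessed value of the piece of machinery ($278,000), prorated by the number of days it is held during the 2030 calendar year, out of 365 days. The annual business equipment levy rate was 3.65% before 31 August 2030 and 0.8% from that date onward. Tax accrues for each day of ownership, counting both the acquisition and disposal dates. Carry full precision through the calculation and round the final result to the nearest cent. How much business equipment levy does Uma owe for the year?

12 August – 30 August 2030: 19 days at 3.65% → $278,000 × 3.65% × 19/365 = $528.2000
31 August – 1 November 2030: 63 days at 0.8% → $278,000 × 0.8% × 63/365 = $383.8685
Total = $912.0685

$912.07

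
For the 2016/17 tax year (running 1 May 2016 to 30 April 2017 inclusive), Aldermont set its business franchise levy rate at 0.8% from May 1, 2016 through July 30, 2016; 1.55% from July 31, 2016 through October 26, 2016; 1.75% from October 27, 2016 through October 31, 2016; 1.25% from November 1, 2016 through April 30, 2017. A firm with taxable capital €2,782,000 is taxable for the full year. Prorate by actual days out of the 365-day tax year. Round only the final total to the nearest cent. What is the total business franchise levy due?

May 1 – July 30, 2016: 91 days at 0.8% → €2,782,000 × 0.8% × 91/365 = €5,548.7562
July 31 – October 26, 2016: 88 days at 1.55% → €2,782,000 × 1.55% × 88/365 = €10,396.2959
October 27 – October 31, 2016: 5 days at 1.75% → €2,782,000 × 1.75% × 5/365 = €666.9178
November 1, 2016 – April 30, 2017: 181 days at 1.25% → €2,782,000 × 1.25% × 181/365 = €17,244.5890
Total = €33,856.5589

€33,856.56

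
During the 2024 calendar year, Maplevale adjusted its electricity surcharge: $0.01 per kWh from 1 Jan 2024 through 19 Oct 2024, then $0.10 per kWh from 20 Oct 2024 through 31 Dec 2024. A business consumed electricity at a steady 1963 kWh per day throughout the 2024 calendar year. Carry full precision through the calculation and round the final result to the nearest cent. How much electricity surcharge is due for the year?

1 Jan – 19 Oct 2024: 293 days × 1963 kWh/day = 575,159 kWh at $0.01/kWh → $5751.59
20 Oct – 31 Dec 2024: 73 days × 1963 kWh/day = 143,299 kWh at $0.10/kWh → $14329.90

$20081.49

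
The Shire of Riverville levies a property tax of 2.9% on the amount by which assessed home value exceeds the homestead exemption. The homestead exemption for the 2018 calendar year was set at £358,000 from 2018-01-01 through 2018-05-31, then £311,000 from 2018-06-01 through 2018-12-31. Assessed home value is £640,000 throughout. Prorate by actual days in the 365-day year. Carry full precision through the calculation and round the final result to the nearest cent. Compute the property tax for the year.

£8,977.13

2018-01-01 to 2018-05-31: 151 days, exemption £358,000 → (£640,000 − £358,000) × 2.9% × 151/365 = £3,383.2274
2018-06-01 to 2018-12-31: 214 days, exemption £311,000 → (£640,000 − £311,000) × 2.9% × 214/365 = £5,593.9014
Total = £8,977.1288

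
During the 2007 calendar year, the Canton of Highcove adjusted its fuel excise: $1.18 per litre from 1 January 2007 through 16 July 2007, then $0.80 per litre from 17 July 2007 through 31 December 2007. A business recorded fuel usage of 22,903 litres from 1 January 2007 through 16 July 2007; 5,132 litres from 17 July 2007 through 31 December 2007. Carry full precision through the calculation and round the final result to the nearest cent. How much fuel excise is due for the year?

1 January – 16 July 2007: 22,903 litres at $1.18/litre → $27,025.54
17 July – 31 December 2007: 5,132 litres at $0.80/litre → $4,105.60

$31,131.14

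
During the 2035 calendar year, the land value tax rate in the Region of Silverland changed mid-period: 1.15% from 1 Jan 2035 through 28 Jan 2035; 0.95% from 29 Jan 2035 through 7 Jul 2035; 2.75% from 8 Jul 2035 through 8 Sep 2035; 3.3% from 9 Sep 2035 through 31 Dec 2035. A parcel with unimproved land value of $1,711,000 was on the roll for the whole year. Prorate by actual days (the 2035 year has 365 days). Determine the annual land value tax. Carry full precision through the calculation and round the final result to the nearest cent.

$34,391.10

1 Jan – 28 Jan 2035: 28 days at 1.15% → $1,711,000 × 1.15% × 28/365 = $1,509.4301
29 Jan – 7 Jul 2035: 160 days at 0.95% → $1,711,000 × 0.95% × 160/365 = $7,125.2603
8 Jul – 8 Sep 2035: 63 days at 2.75% → $1,711,000 × 2.75% × 63/365 = $8,121.3904
9 Sep – 31 Dec 2035: 114 days at 3.3% → $1,711,000 × 3.3% × 114/365 = $17,635.0192
Total = $34,391.1000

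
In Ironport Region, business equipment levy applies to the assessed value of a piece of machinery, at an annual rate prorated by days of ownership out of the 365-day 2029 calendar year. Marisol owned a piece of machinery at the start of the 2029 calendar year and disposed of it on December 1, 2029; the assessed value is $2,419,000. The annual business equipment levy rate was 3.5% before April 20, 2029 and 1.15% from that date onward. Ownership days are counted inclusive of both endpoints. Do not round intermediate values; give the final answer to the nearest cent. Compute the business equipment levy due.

$42,508.13

January 1 – April 19, 2029: 109 days at 3.5% → $2,419,000 × 3.5% × 109/365 = $25,283.5205
April 20 – December 1, 2029: 226 days at 1.15% → $2,419,000 × 1.15% × 226/365 = $17,224.6055
Total = $42,508.1260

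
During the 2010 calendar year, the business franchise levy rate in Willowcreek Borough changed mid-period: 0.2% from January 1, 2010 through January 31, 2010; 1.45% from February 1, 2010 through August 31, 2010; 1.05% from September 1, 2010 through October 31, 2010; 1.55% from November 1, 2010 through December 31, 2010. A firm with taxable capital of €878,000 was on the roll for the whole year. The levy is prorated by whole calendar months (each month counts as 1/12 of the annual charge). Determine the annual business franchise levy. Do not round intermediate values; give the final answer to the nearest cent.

January 1 – January 31, 2010: 1 month at 0.2% → €878,000 × 0.2% × 1/12 = €146.3333
February 1 – August 31, 2010: 7 months at 1.45% → €878,000 × 1.45% × 7/12 = €7,426.4167
September 1 – October 31, 2010: 2 months at 1.05% → €878,000 × 1.05% × 2/12 = €1,536.5000
November 1 – December 31, 2010: 2 months at 1.55% → €878,000 × 1.55% × 2/12 = €2,268.1667
Total = €11,377.4167

€11,377.42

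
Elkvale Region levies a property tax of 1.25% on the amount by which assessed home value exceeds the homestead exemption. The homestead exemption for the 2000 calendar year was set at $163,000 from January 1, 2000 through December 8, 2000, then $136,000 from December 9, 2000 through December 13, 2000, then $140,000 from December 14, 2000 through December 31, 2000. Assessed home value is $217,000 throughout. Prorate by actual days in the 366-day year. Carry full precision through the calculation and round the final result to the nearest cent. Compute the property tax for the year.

January 1 – December 8, 2000: 343 days, exemption $163,000 → ($217,000 − $163,000) × 1.25% × 343/366 = $632.5820
December 9 – December 13, 2000: 5 days, exemption $136,000 → ($217,000 − $136,000) × 1.25% × 5/366 = $13.8320
December 14 – December 31, 2000: 18 days, exemption $140,000 → ($217,000 − $140,000) × 1.25% × 18/366 = $47.3361
Total = $693.7500

$693.75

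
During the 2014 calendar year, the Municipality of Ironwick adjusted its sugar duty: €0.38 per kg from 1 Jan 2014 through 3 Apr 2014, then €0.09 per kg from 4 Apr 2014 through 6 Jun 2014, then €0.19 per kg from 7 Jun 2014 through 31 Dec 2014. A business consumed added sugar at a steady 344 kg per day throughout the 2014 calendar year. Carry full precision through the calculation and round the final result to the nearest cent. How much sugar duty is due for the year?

€27,733.28

1 Jan – 3 Apr 2014: 93 days × 344 kg/day = 31,992 kg at €0.38/kg → €12,156.96
4 Apr – 6 Jun 2014: 64 days × 344 kg/day = 22,016 kg at €0.09/kg → €1,981.44
7 Jun – 31 Dec 2014: 208 days × 344 kg/day = 71,552 kg at €0.19/kg → €13,594.88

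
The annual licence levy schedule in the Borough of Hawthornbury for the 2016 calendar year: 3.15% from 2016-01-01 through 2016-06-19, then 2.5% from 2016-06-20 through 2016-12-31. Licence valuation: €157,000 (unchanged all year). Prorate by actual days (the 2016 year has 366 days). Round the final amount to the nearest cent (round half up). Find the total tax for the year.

2016-01-01 to 2016-06-19: 171 days at 3.15% → €157,000 × 3.15% × 171/366 = €2,310.6025
2016-06-20 to 2016-12-31: 195 days at 2.5% → €157,000 × 2.5% × 195/366 = €2,091.1885
Total = €4,401.7910

€4,401.79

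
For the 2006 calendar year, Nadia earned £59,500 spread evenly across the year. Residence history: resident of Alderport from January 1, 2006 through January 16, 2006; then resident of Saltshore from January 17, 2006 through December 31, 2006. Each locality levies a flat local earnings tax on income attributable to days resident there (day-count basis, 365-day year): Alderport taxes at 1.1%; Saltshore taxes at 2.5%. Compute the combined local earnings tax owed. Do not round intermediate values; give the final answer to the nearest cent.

Alderport, January 1 – January 16, 2006: 16 days → £59,500 × 1.1% × 16/365 = £28.6904
Saltshore, January 17 – December 31, 2006: 349 days → £59,500 × 2.5% × 349/365 = £1,422.2945
Total = £1,450.9849

£1,450.98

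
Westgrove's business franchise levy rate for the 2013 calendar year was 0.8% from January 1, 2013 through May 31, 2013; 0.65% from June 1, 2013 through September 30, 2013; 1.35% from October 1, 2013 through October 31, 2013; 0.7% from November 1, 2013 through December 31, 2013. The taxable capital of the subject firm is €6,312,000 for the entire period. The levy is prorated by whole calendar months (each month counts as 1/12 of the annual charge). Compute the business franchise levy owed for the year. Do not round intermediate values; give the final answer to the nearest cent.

January 1 – May 31, 2013: 5 months at 0.8% → €6,312,000 × 0.8% × 5/12 = €21,040.0000
June 1 – September 30, 2013: 4 months at 0.65% → €6,312,000 × 0.65% × 4/12 = €13,676.0000
October 1 – October 31, 2013: 1 month at 1.35% → €6,312,000 × 1.35% × 1/12 = €7,101.0000
November 1 – December 31, 2013: 2 months at 0.7% → €6,312,000 × 0.7% × 2/12 = €7,364.0000
Total = €49,181.0000

€49,181.00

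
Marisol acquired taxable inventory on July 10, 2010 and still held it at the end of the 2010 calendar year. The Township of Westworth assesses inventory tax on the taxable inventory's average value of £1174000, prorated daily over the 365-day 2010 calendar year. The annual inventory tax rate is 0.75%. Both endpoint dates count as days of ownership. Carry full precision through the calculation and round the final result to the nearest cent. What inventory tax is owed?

Days held (July 10 – December 31, 2010): 175 out of 365
Tax = £1174000 × 0.75% × 175/365 = £4221.5753

£4221.58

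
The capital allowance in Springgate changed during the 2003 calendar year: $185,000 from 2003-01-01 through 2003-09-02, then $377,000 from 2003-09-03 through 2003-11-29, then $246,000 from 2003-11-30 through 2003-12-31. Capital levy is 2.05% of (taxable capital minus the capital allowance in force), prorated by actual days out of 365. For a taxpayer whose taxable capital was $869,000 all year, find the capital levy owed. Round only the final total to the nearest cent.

2003-01-01 to 2003-09-02: 245 days, exemption $185,000 → ($869,000 − $185,000) × 2.05% × 245/365 = $9,412.0274
2003-09-03 to 2003-11-29: 88 days, exemption $377,000 → ($869,000 − $377,000) × 2.05% × 88/365 = $2,431.6932
2003-11-30 to 2003-12-31: 32 days, exemption $246,000 → ($869,000 − $246,000) × 2.05% × 32/365 = $1,119.6932
Total = $12,963.4137

$12,963.41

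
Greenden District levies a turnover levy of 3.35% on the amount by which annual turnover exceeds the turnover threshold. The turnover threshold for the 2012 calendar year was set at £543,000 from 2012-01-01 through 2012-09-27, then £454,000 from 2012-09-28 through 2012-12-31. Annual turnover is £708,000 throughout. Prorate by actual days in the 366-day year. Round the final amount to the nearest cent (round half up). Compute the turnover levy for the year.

2012-01-01 to 2012-09-27: 271 days, exemption £543,000 → (£708,000 − £543,000) × 3.35% × 271/366 = £4,092.7664
2012-09-28 to 2012-12-31: 95 days, exemption £454,000 → (£708,000 − £454,000) × 3.35% × 95/366 = £2,208.6202
Total = £6,301.3866

£6,301.39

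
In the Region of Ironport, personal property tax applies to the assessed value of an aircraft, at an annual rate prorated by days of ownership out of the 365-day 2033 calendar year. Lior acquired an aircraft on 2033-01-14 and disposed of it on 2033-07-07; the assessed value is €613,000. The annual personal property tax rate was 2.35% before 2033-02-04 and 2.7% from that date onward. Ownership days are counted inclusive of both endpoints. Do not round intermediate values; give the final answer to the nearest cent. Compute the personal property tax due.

€7,811.97

2033-01-14 to 2033-02-03: 21 days at 2.35% → €613,000 × 2.35% × 21/365 = €828.8096
2033-02-04 to 2033-07-07: 154 days at 2.7% → €613,000 × 2.7% × 154/365 = €6,983.1616
Total = €7,811.9712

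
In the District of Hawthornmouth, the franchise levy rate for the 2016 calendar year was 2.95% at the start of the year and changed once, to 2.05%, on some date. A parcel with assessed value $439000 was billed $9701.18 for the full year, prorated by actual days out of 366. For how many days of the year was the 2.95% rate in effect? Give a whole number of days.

65 days

Let d = days at the first rate; then 366 − d days at the second rate.
$439000 × [2.95%·d + 2.05%·(366−d)] / 366 = $9701.18
Solving gives d = 65, so the new rate took effect on 6 Mar 2016.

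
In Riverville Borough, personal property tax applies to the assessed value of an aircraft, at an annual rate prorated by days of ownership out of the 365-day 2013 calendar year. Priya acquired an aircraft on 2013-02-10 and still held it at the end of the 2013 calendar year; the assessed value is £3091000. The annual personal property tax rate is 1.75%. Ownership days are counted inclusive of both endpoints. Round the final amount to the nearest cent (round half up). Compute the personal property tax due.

£48164.55

Days held (2013-02-10 to 2013-12-31): 325 out of 365
Tax = £3091000 × 1.75% × 325/365 = £48164.5548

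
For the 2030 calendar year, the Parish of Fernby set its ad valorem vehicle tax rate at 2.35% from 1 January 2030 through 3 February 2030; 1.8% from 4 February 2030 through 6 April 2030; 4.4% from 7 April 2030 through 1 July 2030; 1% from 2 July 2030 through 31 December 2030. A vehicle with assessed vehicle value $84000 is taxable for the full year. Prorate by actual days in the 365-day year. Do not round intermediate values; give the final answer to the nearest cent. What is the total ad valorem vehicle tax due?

$1732.70

1 January – 3 February 2030: 34 days at 2.35% → $84000 × 2.35% × 34/365 = $183.8795
4 February – 6 April 2030: 62 days at 1.8% → $84000 × 1.8% × 62/365 = $256.8329
7 April – 1 July 2030: 86 days at 4.4% → $84000 × 4.4% × 86/365 = $870.8384
2 July – 31 December 2030: 183 days at 1% → $84000 × 1% × 183/365 = $421.1507
Total = $1732.7014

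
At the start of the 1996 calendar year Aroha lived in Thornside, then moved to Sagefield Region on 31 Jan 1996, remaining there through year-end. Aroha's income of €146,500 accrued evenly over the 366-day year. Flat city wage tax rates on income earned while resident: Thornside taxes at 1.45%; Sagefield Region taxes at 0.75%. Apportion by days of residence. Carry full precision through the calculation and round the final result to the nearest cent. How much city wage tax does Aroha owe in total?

Thornside, 1 Jan – 30 Jan 1996: 30 days → €146,500 × 1.45% × 30/366 = €174.1189
Sagefield Region, 31 Jan – 31 Dec 1996: 336 days → €146,500 × 0.75% × 336/366 = €1,008.6885
Total = €1,182.8074

€1,182.81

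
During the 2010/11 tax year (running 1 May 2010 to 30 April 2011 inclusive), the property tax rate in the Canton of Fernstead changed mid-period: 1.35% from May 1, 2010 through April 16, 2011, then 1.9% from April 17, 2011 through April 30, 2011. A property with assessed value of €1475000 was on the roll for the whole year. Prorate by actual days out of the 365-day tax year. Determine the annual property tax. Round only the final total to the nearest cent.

May 1, 2010 – April 16, 2011: 351 days at 1.35% → €1475000 × 1.35% × 351/365 = €19148.7329
April 17 – April 30, 2011: 14 days at 1.9% → €1475000 × 1.9% × 14/365 = €1074.9315
Total = €20223.6644

€20223.66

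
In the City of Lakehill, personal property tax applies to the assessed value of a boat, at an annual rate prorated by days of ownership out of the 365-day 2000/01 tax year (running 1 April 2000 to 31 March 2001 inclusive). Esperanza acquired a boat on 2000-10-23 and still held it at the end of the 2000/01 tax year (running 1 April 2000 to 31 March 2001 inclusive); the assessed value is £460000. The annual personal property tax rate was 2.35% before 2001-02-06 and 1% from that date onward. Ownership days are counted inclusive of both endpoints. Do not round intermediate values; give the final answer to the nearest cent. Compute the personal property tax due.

£3819.89

2000-10-23 to 2001-02-05: 106 days at 2.35% → £460000 × 2.35% × 106/365 = £3139.3425
2001-02-06 to 2001-03-31: 54 days at 1% → £460000 × 1% × 54/365 = £680.5479
Total = £3819.8904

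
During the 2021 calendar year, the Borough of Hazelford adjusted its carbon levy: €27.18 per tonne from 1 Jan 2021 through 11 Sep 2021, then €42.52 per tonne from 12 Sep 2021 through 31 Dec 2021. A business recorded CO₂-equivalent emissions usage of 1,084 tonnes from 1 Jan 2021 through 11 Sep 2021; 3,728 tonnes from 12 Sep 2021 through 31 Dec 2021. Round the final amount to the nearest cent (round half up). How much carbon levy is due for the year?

€187,977.68

1 Jan – 11 Sep 2021: 1,084 tonnes at €27.18/tonne → €29,463.12
12 Sep – 31 Dec 2021: 3,728 tonnes at €42.52/tonne → €158,514.56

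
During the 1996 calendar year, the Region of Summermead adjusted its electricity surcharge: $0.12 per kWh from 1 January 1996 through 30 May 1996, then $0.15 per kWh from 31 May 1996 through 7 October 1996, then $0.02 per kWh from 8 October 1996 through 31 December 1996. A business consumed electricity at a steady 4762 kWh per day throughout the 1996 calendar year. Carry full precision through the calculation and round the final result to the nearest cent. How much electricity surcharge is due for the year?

$187,241.84

1 January – 30 May 1996: 151 days × 4762 kWh/day = 719,062 kWh at $0.12/kWh → $86,287.44
31 May – 7 October 1996: 130 days × 4762 kWh/day = 619,060 kWh at $0.15/kWh → $92,859.00
8 October – 31 December 1996: 85 days × 4762 kWh/day = 404,770 kWh at $0.02/kWh → $8,095.40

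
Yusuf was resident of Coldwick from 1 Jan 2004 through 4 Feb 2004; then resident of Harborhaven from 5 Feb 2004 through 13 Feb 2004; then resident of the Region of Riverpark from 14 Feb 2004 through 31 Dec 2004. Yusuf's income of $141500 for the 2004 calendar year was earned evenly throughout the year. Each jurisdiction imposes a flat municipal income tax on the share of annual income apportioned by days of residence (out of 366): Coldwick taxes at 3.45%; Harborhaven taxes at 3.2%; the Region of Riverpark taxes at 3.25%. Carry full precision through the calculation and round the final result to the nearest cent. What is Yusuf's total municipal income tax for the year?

$4624.07

Coldwick, 1 Jan – 4 Feb 2004: 35 days → $141500 × 3.45% × 35/366 = $466.8340
Harborhaven, 5 Feb – 13 Feb 2004: 9 days → $141500 × 3.2% × 9/366 = $111.3443
The Region of Riverpark, 14 Feb – 31 Dec 2004: 322 days → $141500 × 3.25% × 322/366 = $4045.8948
Total = $4624.0731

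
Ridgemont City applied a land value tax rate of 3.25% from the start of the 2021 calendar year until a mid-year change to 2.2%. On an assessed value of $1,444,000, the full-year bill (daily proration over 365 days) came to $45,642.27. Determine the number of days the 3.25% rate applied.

334 days

Let d = days at the first rate; then 365 − d days at the second rate.
$1,444,000 × [3.25%·d + 2.2%·(365−d)] / 365 = $45,642.27
Solving gives d = 334, so the new rate took effect on 1 December 2021.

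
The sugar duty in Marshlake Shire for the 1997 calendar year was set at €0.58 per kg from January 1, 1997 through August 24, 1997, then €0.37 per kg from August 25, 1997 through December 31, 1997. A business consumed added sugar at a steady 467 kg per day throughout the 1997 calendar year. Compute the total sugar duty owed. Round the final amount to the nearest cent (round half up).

January 1 – August 24, 1997: 236 days × 467 kg/day = 110,212 kg at €0.58/kg → €63,922.96
August 25 – December 31, 1997: 129 days × 467 kg/day = 60,243 kg at €0.37/kg → €22,289.91

€86,212.87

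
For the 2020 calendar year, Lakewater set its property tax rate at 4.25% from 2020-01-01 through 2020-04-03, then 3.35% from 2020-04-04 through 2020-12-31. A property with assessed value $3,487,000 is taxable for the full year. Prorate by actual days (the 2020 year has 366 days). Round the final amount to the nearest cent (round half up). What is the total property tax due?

$124,874.61

2020-01-01 to 2020-04-03: 94 days at 4.25% → $3,487,000 × 4.25% × 94/366 = $38,061.6530
2020-04-04 to 2020-12-31: 272 days at 3.35% → $3,487,000 × 3.35% × 272/366 = $86,812.9617
Total = $124,874.6148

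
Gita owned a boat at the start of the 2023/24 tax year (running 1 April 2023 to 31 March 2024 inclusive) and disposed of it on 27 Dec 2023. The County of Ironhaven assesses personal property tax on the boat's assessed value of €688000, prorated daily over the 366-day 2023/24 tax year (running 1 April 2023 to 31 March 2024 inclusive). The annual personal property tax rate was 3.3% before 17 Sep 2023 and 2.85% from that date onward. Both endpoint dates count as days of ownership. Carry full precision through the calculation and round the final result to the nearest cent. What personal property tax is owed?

1 Apr – 16 Sep 2023: 169 days at 3.3% → €688000 × 3.3% × 169/366 = €10483.5410
17 Sep – 27 Dec 2023: 102 days at 2.85% → €688000 × 2.85% × 102/366 = €5464.5246
Total = €15948.0656

€15948.07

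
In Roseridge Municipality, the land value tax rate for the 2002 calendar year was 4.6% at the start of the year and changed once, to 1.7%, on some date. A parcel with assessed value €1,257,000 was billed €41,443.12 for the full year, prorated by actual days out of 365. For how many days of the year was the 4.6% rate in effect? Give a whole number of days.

Let d = days at the first rate; then 365 − d days at the second rate.
€1,257,000 × [4.6%·d + 1.7%·(365−d)] / 365 = €41,443.12
Solving gives d = 201, so the new rate took effect on 21 Jul 2002.

201 days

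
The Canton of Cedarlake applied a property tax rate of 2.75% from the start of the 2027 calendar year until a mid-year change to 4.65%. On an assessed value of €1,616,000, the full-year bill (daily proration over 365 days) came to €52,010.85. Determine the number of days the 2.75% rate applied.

Let d = days at the first rate; then 365 − d days at the second rate.
€1,616,000 × [2.75%·d + 4.65%·(365−d)] / 365 = €52,010.85
Solving gives d = 275, so the new rate took effect on 3 October 2027.

275 days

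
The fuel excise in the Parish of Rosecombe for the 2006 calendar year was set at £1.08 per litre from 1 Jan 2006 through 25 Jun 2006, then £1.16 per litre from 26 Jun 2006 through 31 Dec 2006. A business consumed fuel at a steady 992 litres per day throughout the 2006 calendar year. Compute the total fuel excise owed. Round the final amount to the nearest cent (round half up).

£406,045.44

1 Jan – 25 Jun 2006: 176 days × 992 litres/day = 174,592 litres at £1.08/litre → £188,559.36
26 Jun – 31 Dec 2006: 189 days × 992 litres/day = 187,488 litres at £1.16/litre → £217,486.08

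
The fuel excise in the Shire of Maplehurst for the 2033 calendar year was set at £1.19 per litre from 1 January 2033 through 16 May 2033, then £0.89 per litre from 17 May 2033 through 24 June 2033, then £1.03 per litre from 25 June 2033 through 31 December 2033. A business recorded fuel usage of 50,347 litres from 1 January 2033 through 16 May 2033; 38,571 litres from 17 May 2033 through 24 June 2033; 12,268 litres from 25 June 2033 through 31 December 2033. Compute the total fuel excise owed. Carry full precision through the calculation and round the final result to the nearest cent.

£106877.16

1 January – 16 May 2033: 50,347 litres at £1.19/litre → £59912.93
17 May – 24 June 2033: 38,571 litres at £0.89/litre → £34328.19
25 June – 31 December 2033: 12,268 litres at £1.03/litre → £12636.04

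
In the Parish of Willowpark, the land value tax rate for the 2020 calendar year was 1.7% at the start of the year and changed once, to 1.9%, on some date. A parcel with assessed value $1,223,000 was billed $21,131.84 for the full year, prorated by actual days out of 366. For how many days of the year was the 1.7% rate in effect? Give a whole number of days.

315 days

Let d = days at the first rate; then 366 − d days at the second rate.
$1,223,000 × [1.7%·d + 1.9%·(366−d)] / 366 = $21,131.84
Solving gives d = 315, so the new rate took effect on November 11, 2020.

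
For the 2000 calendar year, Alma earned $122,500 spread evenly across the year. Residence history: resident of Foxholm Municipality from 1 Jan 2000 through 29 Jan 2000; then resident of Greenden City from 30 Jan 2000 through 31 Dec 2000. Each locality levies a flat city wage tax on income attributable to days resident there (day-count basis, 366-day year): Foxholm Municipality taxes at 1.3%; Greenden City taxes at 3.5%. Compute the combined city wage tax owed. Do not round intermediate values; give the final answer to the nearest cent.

$4,073.96

Foxholm Municipality, 1 Jan – 29 Jan 2000: 29 days → $122,500 × 1.3% × 29/366 = $126.1817
Greenden City, 30 Jan – 31 Dec 2000: 337 days → $122,500 × 3.5% × 337/366 = $3,947.7801
Total = $4,073.9617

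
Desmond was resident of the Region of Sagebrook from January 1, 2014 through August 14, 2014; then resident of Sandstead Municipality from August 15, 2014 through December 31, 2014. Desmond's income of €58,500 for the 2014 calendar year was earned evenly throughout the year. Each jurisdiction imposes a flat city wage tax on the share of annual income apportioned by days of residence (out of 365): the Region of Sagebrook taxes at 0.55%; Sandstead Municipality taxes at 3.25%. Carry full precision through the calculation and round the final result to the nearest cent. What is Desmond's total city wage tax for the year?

The Region of Sagebrook, January 1 – August 14, 2014: 226 days → €58,500 × 0.55% × 226/365 = €199.2205
Sandstead Municipality, August 15 – December 31, 2014: 139 days → €58,500 × 3.25% × 139/365 = €724.0377
Total = €923.2582

€923.26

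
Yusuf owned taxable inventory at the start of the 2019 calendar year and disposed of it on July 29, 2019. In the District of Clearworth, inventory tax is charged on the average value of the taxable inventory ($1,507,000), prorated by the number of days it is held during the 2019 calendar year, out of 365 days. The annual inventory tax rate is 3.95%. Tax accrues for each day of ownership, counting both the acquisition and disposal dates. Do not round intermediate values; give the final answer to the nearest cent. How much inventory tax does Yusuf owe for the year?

$34,248.12

Days held (January 1 – July 29, 2019): 210 out of 365
Tax = $1,507,000 × 3.95% × 210/365 = $34,248.1233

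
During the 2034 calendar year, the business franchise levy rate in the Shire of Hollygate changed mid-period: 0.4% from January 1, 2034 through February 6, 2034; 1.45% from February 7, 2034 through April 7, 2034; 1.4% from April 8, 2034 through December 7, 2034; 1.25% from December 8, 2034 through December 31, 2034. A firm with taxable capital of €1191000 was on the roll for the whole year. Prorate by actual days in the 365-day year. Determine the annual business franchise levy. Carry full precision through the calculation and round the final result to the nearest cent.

January 1 – February 6, 2034: 37 days at 0.4% → €1191000 × 0.4% × 37/365 = €482.9260
February 7 – April 7, 2034: 60 days at 1.45% → €1191000 × 1.45% × 60/365 = €2838.8219
April 8 – December 7, 2034: 244 days at 1.4% → €1191000 × 1.4% × 244/365 = €11146.4548
December 8 – December 31, 2034: 24 days at 1.25% → €1191000 × 1.25% × 24/365 = €978.9041
Total = €15447.1068

€15447.11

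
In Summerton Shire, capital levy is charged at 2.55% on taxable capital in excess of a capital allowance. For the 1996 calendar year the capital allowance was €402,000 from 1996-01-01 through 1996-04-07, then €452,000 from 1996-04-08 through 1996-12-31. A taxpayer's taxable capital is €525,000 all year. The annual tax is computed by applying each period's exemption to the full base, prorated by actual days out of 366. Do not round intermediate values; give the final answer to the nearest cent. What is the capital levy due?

1996-01-01 to 1996-04-07: 98 days, exemption €402,000 → (€525,000 − €402,000) × 2.55% × 98/366 = €839.8279
1996-04-08 to 1996-12-31: 268 days, exemption €452,000 → (€525,000 − €452,000) × 2.55% × 268/366 = €1,363.0656
Total = €2,202.8934

€2,202.89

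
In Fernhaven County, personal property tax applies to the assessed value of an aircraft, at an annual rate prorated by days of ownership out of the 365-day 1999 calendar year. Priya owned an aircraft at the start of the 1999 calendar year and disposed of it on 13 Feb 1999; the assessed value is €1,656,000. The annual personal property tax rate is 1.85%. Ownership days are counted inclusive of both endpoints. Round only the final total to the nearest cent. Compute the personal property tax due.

€3,693.11

Days held (1 Jan – 13 Feb 1999): 44 out of 365
Tax = €1,656,000 × 1.85% × 44/365 = €3,693.1068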